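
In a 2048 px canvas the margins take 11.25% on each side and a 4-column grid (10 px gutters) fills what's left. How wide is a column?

2048 × (1 − 2·11.25%) = 2048 × 77.5% = 1587.2 px for the columns.
1587.2 − 3·10 = 1557.2; ÷4 gives c = 389.3 px.

389.3 px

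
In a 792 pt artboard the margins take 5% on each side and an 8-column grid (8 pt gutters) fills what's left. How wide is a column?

Margins: 5% × 792 = 39.6 pt each, so content = 792 − 79.2 = 712.8 pt.
8 columns + 7 gutters: 8c + 7·8 = 712.8.
8c = 712.8 − 56 = 656.8, so c = 82.1 pt.

82.1 pt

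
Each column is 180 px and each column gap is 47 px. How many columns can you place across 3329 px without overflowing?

14 columns

14 columns: 14·180 + 13·47 = 3131 px ≤ 3329.
15 columns: 3358 px > 3329. So 14.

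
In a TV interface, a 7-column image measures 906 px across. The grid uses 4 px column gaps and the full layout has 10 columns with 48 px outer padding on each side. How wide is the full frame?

906 − 6·4 = 882; ÷7 gives c = 126 px.
Frame = 2·48 + 10·126 + 9·4 = 96 + 1260 + 36 = 1392 px.

1392 px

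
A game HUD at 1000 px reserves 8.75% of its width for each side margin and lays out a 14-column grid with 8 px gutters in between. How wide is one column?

Each margin = 8.75% of 1000 = 87.5 px; content = 1000 − 2·87.5 = 825 px.
825 − 13·8 = 721; ÷14 gives c = 51.5 px.

51.5 px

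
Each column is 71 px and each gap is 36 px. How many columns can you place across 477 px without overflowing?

4 columns

k columns need k·71 + (k−1)·36 = k·107 − 36.
k·107 − 36 ≤ 477 → k ≤ 513 / 107 ≈ 4.79, so k = 4.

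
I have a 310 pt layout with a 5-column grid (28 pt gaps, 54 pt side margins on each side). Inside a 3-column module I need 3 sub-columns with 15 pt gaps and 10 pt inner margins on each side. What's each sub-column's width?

Outer content = 310 − 2·54 = 202 pt.
Subtracting 4 gaps of 28 leaves 90 for 5 columns, so c = 18 pt.
Span of 3: 3·18 + 2·28 = 54 + 56 = 110 pt.
Inner content = 110 − 2·10 = 90 pt.
90 − 2·15 = 60; ÷3 gives d = 20 pt.

20 pt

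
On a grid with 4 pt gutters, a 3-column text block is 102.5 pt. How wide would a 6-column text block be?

209 pt

3c + 2·4 = 102.5 → 3c = 94.5 → c = 31.5 pt.
Span of 6: 6·31.5 + 5·4 = 189 + 20 = 209 pt.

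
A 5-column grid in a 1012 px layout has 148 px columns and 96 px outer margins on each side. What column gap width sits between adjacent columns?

Content width = 1012 − 2·96 = 820 px.
5·148 + 4g = 820 → 4g = 80 → g = 20 px.

20 px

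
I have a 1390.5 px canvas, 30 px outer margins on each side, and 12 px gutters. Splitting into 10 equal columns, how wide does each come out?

122.25 px

Subtract both margins: 1390.5 − 2·30 = 1330.5 px.
1330.5 − 9·12 = 1222.5; ÷10 gives c = 122.25 px.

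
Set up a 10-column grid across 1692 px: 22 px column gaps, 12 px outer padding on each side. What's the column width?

147 px

Inside the margins: 1692 − 24 = 1668 px.
1668 − 9·22 = 1470; ÷10 gives c = 147 px.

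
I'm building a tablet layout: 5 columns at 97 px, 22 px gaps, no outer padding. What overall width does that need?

Total width: 5·97 + 4·22 = 573 px.

573 px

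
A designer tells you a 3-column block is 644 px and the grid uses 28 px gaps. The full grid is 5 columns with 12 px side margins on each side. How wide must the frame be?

Subtracting 2 gaps of 28 leaves 588 for 3 columns, so c = 196 px.
Adding margins, columns and gutters: 24 + 980 + 112 = 1116 px.

1116 px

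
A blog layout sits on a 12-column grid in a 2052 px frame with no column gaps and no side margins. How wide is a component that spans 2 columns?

With no column gaps, each column is 2052/12 = 171 px.
With no column gaps, 2 columns span 2·171 = 342 px.

342 px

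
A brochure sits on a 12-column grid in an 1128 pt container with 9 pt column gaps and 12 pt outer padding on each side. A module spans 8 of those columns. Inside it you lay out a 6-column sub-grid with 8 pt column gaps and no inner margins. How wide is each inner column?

Subtract both margins: 1128 − 2·12 = 1104 pt.
1104 − 11·9 = 1005; ÷12 gives c = 83.75 pt.
Span of 8: 8·83.75 + 7·9 = 670 + 63 = 733 pt.
Subtracting 5 column gaps of 8 leaves 693 for 6 columns, so d = 115.5 pt.

115.5 pt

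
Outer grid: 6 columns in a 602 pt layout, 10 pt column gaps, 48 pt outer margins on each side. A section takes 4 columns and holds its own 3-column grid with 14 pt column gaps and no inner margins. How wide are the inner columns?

Subtract both margins: 602 − 2·48 = 506 pt.
6c + 5·10 = 506 → 6c = 456 → c = 76 pt.
Span of 4: 4·76 + 3·10 = 304 + 30 = 334 pt.
3d + 2·14 = 334 → 3d = 306 → d = 102 pt.

102 pt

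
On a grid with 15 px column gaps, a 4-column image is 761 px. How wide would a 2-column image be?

373 px

Subtracting 3 column gaps of 15 leaves 716 for 4 columns, so c = 179 px.
2 columns plus 1 column gap: 358 + 15 = 373 px.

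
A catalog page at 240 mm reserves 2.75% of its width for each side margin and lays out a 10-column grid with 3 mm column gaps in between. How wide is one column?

240 × (1 − 2·2.75%) = 240 × 94.5% = 226.8 mm for the columns.
10c + 9·3 = 226.8 → 10c = 199.8 → c = 19.98 mm.

19.98 mm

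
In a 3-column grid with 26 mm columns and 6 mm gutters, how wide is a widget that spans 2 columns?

2-column span = 2·26 + 1·6 = 58 mm.

58 mm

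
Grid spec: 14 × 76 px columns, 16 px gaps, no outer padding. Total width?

1272 px

Total width: 14·76 + 13·16 = 1272 px.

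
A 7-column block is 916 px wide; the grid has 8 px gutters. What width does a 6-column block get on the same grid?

7 columns + 6 gutters: 7c + 6·8 = 916.
7c = 916 − 48 = 868, so c = 124 px.
6 columns plus 5 gutters: 744 + 40 = 784 px.

784 px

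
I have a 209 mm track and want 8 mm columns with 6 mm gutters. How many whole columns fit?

Each extra column adds 8 + 6 = 14 mm.
(209 + 6) / 14 = 15.36, so 15 columns fit.

15 columns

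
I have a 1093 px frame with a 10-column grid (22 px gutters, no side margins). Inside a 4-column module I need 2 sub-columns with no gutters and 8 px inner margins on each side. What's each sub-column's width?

204 px

Subtracting 9 gutters of 22 leaves 895 for 10 columns, so c = 89.5 px.
Span of 4: 4·89.5 + 3·22 = 358 + 66 = 424 px.
Inner content = 424 − 2·8 = 408 px.
408 / 2 = 204 px per column.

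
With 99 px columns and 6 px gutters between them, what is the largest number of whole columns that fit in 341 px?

3 columns: 3·99 + 2·6 = 309 px ≤ 341.
4 columns: 414 px > 341. So 3.

3 columns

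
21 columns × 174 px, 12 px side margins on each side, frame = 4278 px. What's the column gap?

Take off 24 px of margins, leaving 4254 px.
Columns use 3654 px, leaving 600 px across 20 column gaps = 30 px each.

30 px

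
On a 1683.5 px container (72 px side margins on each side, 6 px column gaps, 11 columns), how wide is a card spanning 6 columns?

837 px

Content width = 1683.5 − 2·72 = 1539.5 px.
Subtracting 10 column gaps of 6 leaves 1479.5 for 11 columns, so c = 134.5 px.
6-column span = 6·134.5 + 5·6 = 837 px.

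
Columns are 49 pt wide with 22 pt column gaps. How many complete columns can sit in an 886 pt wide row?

12 columns

k columns need k·49 + (k−1)·22 = k·71 − 22.
k·71 − 22 ≤ 886 → k ≤ 908 / 71 ≈ 12.79, so k = 12.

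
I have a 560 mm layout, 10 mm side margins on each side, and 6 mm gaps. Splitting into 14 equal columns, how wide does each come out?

Subtract both margins: 560 − 2·10 = 540 mm.
Subtracting 13 gaps of 6 leaves 462 for 14 columns, so c = 33 mm.

33 mm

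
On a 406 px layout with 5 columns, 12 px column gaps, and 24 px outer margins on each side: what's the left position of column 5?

320 px

Take off 48 px of margins, leaving 358 px.
Subtracting 4 column gaps of 12 leaves 310 for 5 columns, so c = 62 px.
Column 5 starts at margin + 4·(column + gutter) = 24 + 4·74 = 320 px.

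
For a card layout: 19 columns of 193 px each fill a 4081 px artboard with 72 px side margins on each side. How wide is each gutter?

15 px

Inside the margins: 4081 − 144 = 3937 px.
19·193 + 18g = 3937 → 18g = 270 → g = 15 px.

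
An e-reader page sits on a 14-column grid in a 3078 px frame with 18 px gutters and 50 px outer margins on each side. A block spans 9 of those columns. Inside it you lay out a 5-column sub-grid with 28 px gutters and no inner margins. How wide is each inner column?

359.2 px

Subtract both margins: 3078 − 2·50 = 2978 px.
Subtracting 13 gutters of 18 leaves 2744 for 14 columns, so c = 196 px.
9-column span = 9·196 + 8·18 = 1908 px.
Subtracting 4 gutters of 28 leaves 1796 for 5 columns, so d = 359.2 px.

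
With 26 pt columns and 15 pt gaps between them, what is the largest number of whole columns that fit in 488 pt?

12 columns: 12·26 + 11·15 = 477 pt ≤ 488.
13 columns: 518 pt > 488. So 12.

12 columns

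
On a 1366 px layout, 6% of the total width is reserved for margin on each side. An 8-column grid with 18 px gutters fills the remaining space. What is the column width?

Each margin = 6% of 1366 = 81.96 px; content = 1366 − 2·81.96 = 1202.08 px.
1202.08 − 7·18 = 1076.08; ÷8 gives c = 134.51 px.

134.51 px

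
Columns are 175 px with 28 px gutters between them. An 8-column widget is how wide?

1596 px

Span of 8: 8·175 + 7·28 = 1400 + 196 = 1596 px.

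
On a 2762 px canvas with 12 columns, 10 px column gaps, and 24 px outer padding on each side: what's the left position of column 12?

Inside the margins: 2762 − 48 = 2714 px.
2714 − 11·10 = 2604; ÷12 gives c = 217 px.
Before column 12: the margin + 11 columns + 11 column gaps.
Offset = 24 + 11·(217 + 10) = 24 + 2497 = 2521 px.

2521 px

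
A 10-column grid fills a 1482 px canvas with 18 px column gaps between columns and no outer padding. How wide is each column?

10 columns + 9 column gaps: 10c + 9·18 = 1482.
10c = 1482 − 162 = 1320, so c = 132 px.

132 px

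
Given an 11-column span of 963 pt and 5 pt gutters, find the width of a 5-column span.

435 pt

963 − 10·5 = 913; ÷11 gives c = 83 pt.
Span of 5: 5·83 + 4·5 = 415 + 20 = 435 pt.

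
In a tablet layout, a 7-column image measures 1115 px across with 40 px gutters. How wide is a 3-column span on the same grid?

7c + 6·40 = 1115 → 7c = 875 → c = 125 px.
Span of 3: 3·125 + 2·40 = 375 + 80 = 455 px.

455 px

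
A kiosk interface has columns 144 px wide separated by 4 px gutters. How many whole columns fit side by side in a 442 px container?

Each extra column adds 144 + 4 = 148 px.
(442 + 4) / 148 = 3.01, so 3 columns fit.

3 columns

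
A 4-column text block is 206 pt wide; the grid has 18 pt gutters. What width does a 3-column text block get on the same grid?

4 columns + 3 gutters: 4c + 3·18 = 206.
4c = 206 − 54 = 152, so c = 38 pt.
3-column span = 3·38 + 2·18 = 150 pt.

150 pt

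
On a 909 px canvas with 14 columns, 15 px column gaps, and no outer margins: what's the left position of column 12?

726 px

14 columns + 13 column gaps: 14c + 13·15 = 909.
14c = 909 − 195 = 714, so c = 51 px.
No margin, so column 12 starts at 11·(column + gutter) = 11·66 = 726 px.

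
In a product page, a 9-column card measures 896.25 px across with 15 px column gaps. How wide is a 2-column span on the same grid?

Subtracting 8 column gaps of 15 leaves 776.25 for 9 columns, so c = 86.25 px.
2-column span = 2·86.25 + 1·15 = 187.5 px.

187.5 px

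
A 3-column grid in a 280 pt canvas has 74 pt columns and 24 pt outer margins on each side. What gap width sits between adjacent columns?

5 pt

Take off 48 pt of margins, leaving 232 pt.
3·74 + 2g = 232 → 2g = 10 → g = 5 pt.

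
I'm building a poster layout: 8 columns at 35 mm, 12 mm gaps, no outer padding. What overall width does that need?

Canvas = 8·35 + 7·12 = 280 + 84 = 364 mm.

364 mm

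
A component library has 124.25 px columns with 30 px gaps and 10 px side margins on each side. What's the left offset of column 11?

1552.5 px

Before column 11: the margin + 10 columns + 10 gaps.
Offset = 10 + 10·(124.25 + 30) = 10 + 1542.5 = 1552.5 px.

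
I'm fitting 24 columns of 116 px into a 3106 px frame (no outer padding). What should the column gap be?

24·116 + 23g = 3106 → 23g = 322 → g = 14 px.

14 px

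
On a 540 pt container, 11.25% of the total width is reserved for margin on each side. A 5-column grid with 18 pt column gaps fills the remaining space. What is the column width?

69.3 pt

Margins: 11.25% × 540 = 60.75 pt each, so content = 540 − 121.5 = 418.5 pt.
418.5 − 4·18 = 346.5; ÷5 gives c = 69.3 pt.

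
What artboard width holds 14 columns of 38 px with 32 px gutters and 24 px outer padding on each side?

996 px

Total width: 2·24 + 14·38 + 13·32 = 996 px.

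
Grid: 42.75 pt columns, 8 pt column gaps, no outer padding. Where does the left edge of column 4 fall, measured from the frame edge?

No margin, so column 4 starts at 3·(column + gutter) = 3·50.75 = 152.25 pt.

152.25 pt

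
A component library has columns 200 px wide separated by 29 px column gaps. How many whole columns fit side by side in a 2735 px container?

Each extra column adds 200 + 29 = 229 px.
(2735 + 29) / 229 = 12.07, so 12 columns fit.

12 columns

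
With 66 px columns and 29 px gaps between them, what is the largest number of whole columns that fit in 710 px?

7 columns: 7·66 + 6·29 = 636 px ≤ 710.
8 columns: 731 px > 710. So 7.

7 columns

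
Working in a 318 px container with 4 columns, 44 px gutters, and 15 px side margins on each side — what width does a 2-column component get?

Take off 30 px of margins, leaving 288 px.
Subtracting 3 gutters of 44 leaves 156 for 4 columns, so c = 39 px.
Span of 2: 2·39 + 1·44 = 78 + 44 = 122 px.

122 px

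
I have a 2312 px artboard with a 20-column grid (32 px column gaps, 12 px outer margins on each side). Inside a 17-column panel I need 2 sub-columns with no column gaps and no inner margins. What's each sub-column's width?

970 px

Take off 24 px of margins, leaving 2288 px.
Subtracting 19 column gaps of 32 leaves 1680 for 20 columns, so c = 84 px.
Span of 17: 17·84 + 16·32 = 1428 + 512 = 1940 px.
2d = 1940 → d = 970 px.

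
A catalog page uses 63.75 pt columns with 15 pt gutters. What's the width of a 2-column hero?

142.5 pt

2-column span = 2·63.75 + 1·15 = 142.5 pt.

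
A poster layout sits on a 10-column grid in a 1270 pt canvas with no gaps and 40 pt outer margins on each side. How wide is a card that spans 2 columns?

238 pt

Take off 80 pt of margins, leaving 1190 pt.
10c = 1190 → c = 119 pt.
2-column span = 2·119 = 238 pt.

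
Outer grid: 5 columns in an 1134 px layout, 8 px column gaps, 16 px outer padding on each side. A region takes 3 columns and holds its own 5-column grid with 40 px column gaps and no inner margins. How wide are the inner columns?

99.6 px

Subtract both margins: 1134 − 2·16 = 1102 px.
1102 − 4·8 = 1070; ÷5 gives c = 214 px.
3 columns plus 2 column gaps: 642 + 16 = 658 px.
Subtracting 4 column gaps of 40 leaves 498 for 5 columns, so d = 99.6 px.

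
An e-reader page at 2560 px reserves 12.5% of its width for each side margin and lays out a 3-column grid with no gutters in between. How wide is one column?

640 px

Margins: 12.5% × 2560 = 320 px each, so content = 2560 − 640 = 1920 px.
1920 / 3 = 640 px per column.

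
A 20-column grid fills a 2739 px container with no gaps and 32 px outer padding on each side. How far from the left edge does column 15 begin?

Inside the margins: 2739 − 64 = 2675 px.
With no gaps, each column is 2675/20 = 133.75 px.
Before column 15: the margin + 14 columns + 14 gaps.
Offset = 32 + 14·(133.75 + 0) = 32 + 1872.5 = 1904.5 px.

1904.5 px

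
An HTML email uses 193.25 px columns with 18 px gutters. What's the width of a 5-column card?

5-column span = 5·193.25 + 4·18 = 1038.25 px.

1038.25 px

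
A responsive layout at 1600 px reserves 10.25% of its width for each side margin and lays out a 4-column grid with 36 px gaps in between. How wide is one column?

Each margin = 10.25% of 1600 = 164 px; content = 1600 − 2·164 = 1272 px.
1272 − 3·36 = 1164; ÷4 gives c = 291 px.

291 px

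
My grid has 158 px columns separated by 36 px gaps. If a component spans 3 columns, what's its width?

546 px

3-column span = 3·158 + 2·36 = 546 px.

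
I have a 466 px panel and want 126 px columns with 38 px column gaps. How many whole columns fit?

3 columns

3 columns: 3·126 + 2·38 = 454 px ≤ 466.
4 columns: 618 px > 466. So 3.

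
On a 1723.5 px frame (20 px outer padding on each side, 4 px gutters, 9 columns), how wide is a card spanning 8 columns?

Subtract both margins: 1723.5 − 2·20 = 1683.5 px.
1683.5 − 8·4 = 1651.5; ÷9 gives c = 183.5 px.
Span of 8: 8·183.5 + 7·4 = 1468 + 28 = 1496 px.

1496 px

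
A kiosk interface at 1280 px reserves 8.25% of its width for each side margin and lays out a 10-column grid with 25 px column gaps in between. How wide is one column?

Margins: 8.25% × 1280 = 105.6 px each, so content = 1280 − 211.2 = 1068.8 px.
10c + 9·25 = 1068.8 → 10c = 843.8 → c = 84.38 px.

84.38 px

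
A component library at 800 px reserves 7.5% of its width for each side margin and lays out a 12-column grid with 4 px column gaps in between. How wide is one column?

Margins: 7.5% × 800 = 60 px each, so content = 800 − 120 = 680 px.
12c + 11·4 = 680 → 12c = 636 → c = 53 px.

53 px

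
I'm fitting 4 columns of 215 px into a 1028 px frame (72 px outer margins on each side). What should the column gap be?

8 px

Inside the margins: 1028 − 144 = 884 px.
4 columns take 4·215 = 860 px; remaining 24 splits into 3 column gaps.
g = 24 / 3 = 8 px.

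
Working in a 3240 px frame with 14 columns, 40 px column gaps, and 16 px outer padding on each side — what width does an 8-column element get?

Subtract both margins: 3240 − 2·16 = 3208 px.
14 columns + 13 column gaps: 14c + 13·40 = 3208.
14c = 3208 − 520 = 2688, so c = 192 px.
8 columns plus 7 column gaps: 1536 + 280 = 1816 px.

1816 px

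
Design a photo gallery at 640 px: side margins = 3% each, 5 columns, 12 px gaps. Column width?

110.72 px

Margins: 3% × 640 = 19.2 px each, so content = 640 − 38.4 = 601.6 px.
601.6 − 4·12 = 553.6; ÷5 gives c = 110.72 px.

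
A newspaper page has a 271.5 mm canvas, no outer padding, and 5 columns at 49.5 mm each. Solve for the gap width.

5 columns take 5·49.5 = 247.5 mm; remaining 24 splits into 4 gaps.
g = 24 / 4 = 6 mm.

6 mm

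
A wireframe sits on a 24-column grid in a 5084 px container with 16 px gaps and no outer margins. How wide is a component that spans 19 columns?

Subtracting 23 gaps of 16 leaves 4716 for 24 columns, so c = 196.5 px.
Span of 19: 19·196.5 + 18·16 = 3733.5 + 288 = 4021.5 px.

4021.5 px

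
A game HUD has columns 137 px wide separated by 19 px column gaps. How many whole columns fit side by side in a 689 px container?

4 columns: 4·137 + 3·19 = 605 px ≤ 689.
5 columns: 761 px > 689. So 4.

4 columns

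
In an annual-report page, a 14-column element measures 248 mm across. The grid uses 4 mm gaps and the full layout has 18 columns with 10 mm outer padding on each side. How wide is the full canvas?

Subtracting 13 gaps of 4 leaves 196 for 14 columns, so c = 14 mm.
Canvas = 2·10 + 18·14 + 17·4 = 20 + 252 + 68 = 340 mm.

340 mm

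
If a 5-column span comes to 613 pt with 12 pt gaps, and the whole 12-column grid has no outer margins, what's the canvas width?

1488 pt

613 − 4·12 = 565; ÷5 gives c = 113 pt.
Summing: 1356 + 132 = 1488 pt.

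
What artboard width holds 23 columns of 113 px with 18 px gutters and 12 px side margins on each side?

3019 px

Total width: 2·12 + 23·113 + 22·18 = 3019 px.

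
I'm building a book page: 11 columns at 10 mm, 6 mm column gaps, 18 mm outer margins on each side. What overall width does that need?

Total width: 2·18 + 11·10 + 10·6 = 206 mm.

206 mm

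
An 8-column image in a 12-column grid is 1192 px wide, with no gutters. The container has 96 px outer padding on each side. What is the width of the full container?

8c = 1192 → c = 149 px.
Summing: 192 + 1788 = 1980 px.

1980 px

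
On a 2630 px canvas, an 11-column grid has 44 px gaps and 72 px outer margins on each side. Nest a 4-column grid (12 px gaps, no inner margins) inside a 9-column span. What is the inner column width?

Inside the margins: 2630 − 144 = 2486 px.
11 columns + 10 gaps: 11c + 10·44 = 2486.
11c = 2486 − 440 = 2046, so c = 186 px.
9-column span = 9·186 + 8·44 = 2026 px.
4d + 3·12 = 2026 → 4d = 1990 → d = 497.5 px.

497.5 px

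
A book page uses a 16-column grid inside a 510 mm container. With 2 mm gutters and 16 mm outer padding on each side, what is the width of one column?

28 mm

Subtract both margins: 510 − 2·16 = 478 mm.
478 − 15·2 = 448; ÷16 gives c = 28 mm.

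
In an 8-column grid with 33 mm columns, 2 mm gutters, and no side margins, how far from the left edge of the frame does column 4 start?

105 mm

No margin, so column 4 starts at 3·(column + gutter) = 3·35 = 105 mm.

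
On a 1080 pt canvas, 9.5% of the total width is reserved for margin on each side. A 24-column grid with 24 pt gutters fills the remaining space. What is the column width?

Margins: 9.5% × 1080 = 102.6 pt each, so content = 1080 − 205.2 = 874.8 pt.
Subtracting 23 gutters of 24 leaves 322.8 for 24 columns, so c = 13.45 pt.

13.45 pt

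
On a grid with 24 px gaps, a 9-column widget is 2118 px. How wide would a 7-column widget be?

1642 px

9 columns + 8 gaps: 9c + 8·24 = 2118.
9c = 2118 − 192 = 1926, so c = 214 px.
Span of 7: 7·214 + 6·24 = 1498 + 144 = 1642 px.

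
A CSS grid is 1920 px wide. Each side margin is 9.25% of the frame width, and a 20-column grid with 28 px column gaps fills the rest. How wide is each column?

51.64 px

Margins: 9.25% × 1920 = 177.6 px each, so content = 1920 − 355.2 = 1564.8 px.
Subtracting 19 column gaps of 28 leaves 1032.8 for 20 columns, so c = 51.64 px.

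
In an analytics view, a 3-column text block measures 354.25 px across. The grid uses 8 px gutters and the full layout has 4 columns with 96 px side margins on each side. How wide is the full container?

667 px

354.25 − 2·8 = 338.25; ÷3 gives c = 112.75 px.
Container = 2·96 + 4·112.75 + 3·8 = 192 + 451 + 24 = 667 px.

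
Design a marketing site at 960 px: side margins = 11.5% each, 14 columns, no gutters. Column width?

Margins: 11.5% × 960 = 110.4 px each, so content = 960 − 220.8 = 739.2 px.
14c = 739.2 → c = 52.8 px.

52.8 px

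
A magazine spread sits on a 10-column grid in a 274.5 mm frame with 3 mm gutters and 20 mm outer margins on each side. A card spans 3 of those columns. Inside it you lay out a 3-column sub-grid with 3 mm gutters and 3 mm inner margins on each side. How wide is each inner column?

Inside the margins: 274.5 − 40 = 234.5 mm.
10 columns + 9 gutters: 10c + 9·3 = 234.5.
10c = 234.5 − 27 = 207.5, so c = 20.75 mm.
3-column span = 3·20.75 + 2·3 = 68.25 mm.
Inner content = 68.25 − 2·3 = 62.25 mm.
3d + 2·3 = 62.25 → 3d = 56.25 → d = 18.75 mm.

18.75 mm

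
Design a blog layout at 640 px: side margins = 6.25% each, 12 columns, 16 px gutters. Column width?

Margins: 6.25% × 640 = 40 px each, so content = 640 − 80 = 560 px.
Subtracting 11 gutters of 16 leaves 384 for 12 columns, so c = 32 px.

32 px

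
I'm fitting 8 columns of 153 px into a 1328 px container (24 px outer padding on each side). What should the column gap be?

8 px

Subtract both margins: 1328 − 2·24 = 1280 px.
8 columns take 8·153 = 1224 px; remaining 56 splits into 7 column gaps.
g = 56 / 7 = 8 px.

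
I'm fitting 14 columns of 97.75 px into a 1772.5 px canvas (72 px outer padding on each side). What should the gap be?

20 px

Inside the margins: 1772.5 − 144 = 1628.5 px.
Columns use 1368.5 px, leaving 260 px across 13 gaps = 20 px each.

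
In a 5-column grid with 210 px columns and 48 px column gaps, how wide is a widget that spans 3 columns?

726 px

Span of 3: 3·210 + 2·48 = 630 + 96 = 726 px.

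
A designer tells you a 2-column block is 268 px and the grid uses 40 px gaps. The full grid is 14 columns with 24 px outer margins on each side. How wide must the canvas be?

2 columns + 1 gap: 2c + 1·40 = 268.
2c = 268 − 40 = 228, so c = 114 px.
Canvas = 2·24 + 14·114 + 13·40 = 48 + 1596 + 520 = 2164 px.

2164 px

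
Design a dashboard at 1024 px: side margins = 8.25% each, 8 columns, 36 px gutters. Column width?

75.38 px

Each margin = 8.25% of 1024 = 84.48 px; content = 1024 − 2·84.48 = 855.04 px.
8 columns + 7 gutters: 8c + 7·36 = 855.04.
8c = 855.04 − 252 = 603.04, so c = 75.38 px.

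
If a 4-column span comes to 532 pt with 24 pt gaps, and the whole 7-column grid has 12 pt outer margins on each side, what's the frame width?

973 pt

4 columns + 3 gaps: 4c + 3·24 = 532.
4c = 532 − 72 = 460, so c = 115 pt.
Total width: 2·12 + 7·115 + 6·24 = 973 pt.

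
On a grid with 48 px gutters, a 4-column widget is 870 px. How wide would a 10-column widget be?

4c + 3·48 = 870 → 4c = 726 → c = 181.5 px.
10-column span = 10·181.5 + 9·48 = 2247 px.

2247 px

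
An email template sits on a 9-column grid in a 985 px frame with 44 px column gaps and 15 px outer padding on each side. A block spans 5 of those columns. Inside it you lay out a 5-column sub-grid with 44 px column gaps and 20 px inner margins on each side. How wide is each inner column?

59 px

Subtract both margins: 985 − 2·15 = 955 px.
9c + 8·44 = 955 → 9c = 603 → c = 67 px.
Span of 5: 5·67 + 4·44 = 335 + 176 = 511 px.
Inner content = 511 − 2·20 = 471 px.
Subtracting 4 column gaps of 44 leaves 295 for 5 columns, so d = 59 px.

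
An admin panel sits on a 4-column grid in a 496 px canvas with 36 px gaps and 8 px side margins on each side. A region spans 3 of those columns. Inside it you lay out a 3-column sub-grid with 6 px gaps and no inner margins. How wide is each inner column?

113 px

Take off 16 px of margins, leaving 480 px.
480 − 3·36 = 372; ÷4 gives c = 93 px.
3 columns plus 2 gaps: 279 + 72 = 351 px.
Subtracting 2 gaps of 6 leaves 339 for 3 columns, so d = 113 px.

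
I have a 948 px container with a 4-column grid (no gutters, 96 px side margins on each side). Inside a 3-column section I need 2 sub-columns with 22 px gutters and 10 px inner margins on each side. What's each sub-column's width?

Subtract both margins: 948 − 2·96 = 756 px.
756 / 4 = 189 px per column.
With no gutters, 3 columns span 3·189 = 567 px.
Inner content = 567 − 2·10 = 547 px.
2d + 1·22 = 547 → 2d = 525 → d = 262.5 px.

262.5 px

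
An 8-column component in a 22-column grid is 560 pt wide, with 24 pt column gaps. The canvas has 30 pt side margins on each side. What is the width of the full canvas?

Subtracting 7 column gaps of 24 leaves 392 for 8 columns, so c = 49 pt.
Adding margins, columns and gutters: 60 + 1078 + 504 = 1642 pt.

1642 pt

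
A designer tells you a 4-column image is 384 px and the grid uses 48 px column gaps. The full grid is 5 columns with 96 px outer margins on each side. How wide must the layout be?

4c + 3·48 = 384 → 4c = 240 → c = 60 px.
Adding margins, columns and gutters: 192 + 300 + 192 = 684 px.

684 px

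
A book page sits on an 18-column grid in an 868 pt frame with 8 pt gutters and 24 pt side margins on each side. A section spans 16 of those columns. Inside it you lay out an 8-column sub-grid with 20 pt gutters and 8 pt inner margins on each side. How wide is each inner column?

Outer content = 868 − 2·24 = 820 pt.
18c + 17·8 = 820 → 18c = 684 → c = 38 pt.
16 columns plus 15 gutters: 608 + 120 = 728 pt.
Inner content = 728 − 2·8 = 712 pt.
Subtracting 7 gutters of 20 leaves 572 for 8 columns, so d = 71.5 pt.

71.5 pt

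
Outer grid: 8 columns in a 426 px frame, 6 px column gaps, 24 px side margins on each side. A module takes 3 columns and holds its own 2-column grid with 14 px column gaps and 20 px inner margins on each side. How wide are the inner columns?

Subtract both margins: 426 − 2·24 = 378 px.
8 columns + 7 column gaps: 8c + 7·6 = 378.
8c = 378 − 42 = 336, so c = 42 px.
Span of 3: 3·42 + 2·6 = 126 + 12 = 138 px.
Inner content = 138 − 2·20 = 98 px.
Subtracting 1 column gap of 14 leaves 84 for 2 columns, so d = 42 px.

42 px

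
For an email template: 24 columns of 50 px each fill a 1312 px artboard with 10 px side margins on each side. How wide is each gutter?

4 px

Inside the margins: 1312 − 20 = 1292 px.
Columns use 1200 px, leaving 92 px across 23 gutters = 4 px each.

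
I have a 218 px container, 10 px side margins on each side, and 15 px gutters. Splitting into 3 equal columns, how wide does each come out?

56 px

Content width = 218 − 2·10 = 198 px.
Subtracting 2 gutters of 15 leaves 168 for 3 columns, so c = 56 px.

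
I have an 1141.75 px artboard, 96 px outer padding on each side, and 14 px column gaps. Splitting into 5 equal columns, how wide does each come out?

Take off 192 px of margins, leaving 949.75 px.
949.75 − 4·14 = 893.75; ÷5 gives c = 178.75 px.

178.75 px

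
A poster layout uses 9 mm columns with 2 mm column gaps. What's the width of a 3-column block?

31 mm

Span of 3: 3·9 + 2·2 = 27 + 4 = 31 mm.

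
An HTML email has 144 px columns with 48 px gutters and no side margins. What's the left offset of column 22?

4032 px

Before column 22: 21 columns + 21 gutters.
Offset = 21·(144 + 48) = 21·192 = 4032 px.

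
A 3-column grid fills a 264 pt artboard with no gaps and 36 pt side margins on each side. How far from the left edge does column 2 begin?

Take off 72 pt of margins, leaving 192 pt.
With no gaps, each column is 192/3 = 64 pt.
Column 2 starts at margin + 1·(column + gutter) = 36 + 1·64 = 100 pt.

100 pt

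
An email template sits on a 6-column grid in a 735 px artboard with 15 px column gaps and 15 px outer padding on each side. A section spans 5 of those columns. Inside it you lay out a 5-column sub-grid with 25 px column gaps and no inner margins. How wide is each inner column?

Take off 30 px of margins, leaving 705 px.
6 columns + 5 column gaps: 6c + 5·15 = 705.
6c = 705 − 75 = 630, so c = 105 px.
5-column span = 5·105 + 4·15 = 585 px.
Subtracting 4 column gaps of 25 leaves 485 for 5 columns, so d = 97 px.

97 px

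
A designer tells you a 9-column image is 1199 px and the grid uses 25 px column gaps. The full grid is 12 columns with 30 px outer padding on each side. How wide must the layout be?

1199 − 8·25 = 999; ÷9 gives c = 111 px.
Adding margins, columns and gutters: 60 + 1332 + 275 = 1667 px.

1667 px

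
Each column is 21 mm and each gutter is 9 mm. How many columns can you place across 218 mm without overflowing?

7 columns

7 columns: 7·21 + 6·9 = 201 mm ≤ 218.
8 columns: 231 mm > 218. So 7.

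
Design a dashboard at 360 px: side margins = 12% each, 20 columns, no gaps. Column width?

Each margin = 12% of 360 = 43.2 px; content = 360 − 2·43.2 = 273.6 px.
273.6 / 20 = 13.68 px per column.

13.68 px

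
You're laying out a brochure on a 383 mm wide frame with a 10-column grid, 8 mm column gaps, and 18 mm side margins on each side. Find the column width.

Inside the margins: 383 − 36 = 347 mm.
10c + 9·8 = 347 → 10c = 275 → c = 27.5 mm.

27.5 mm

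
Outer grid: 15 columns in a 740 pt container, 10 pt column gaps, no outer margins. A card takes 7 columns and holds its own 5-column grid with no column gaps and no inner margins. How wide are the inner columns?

15 columns + 14 column gaps: 15c + 14·10 = 740.
15c = 740 − 140 = 600, so c = 40 pt.
7 columns plus 6 column gaps: 280 + 60 = 340 pt.
340 / 5 = 68 pt per column.

68 pt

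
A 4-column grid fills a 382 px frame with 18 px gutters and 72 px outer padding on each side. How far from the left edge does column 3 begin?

Subtract both margins: 382 − 2·72 = 238 px.
4 columns + 3 gutters: 4c + 3·18 = 238.
4c = 238 − 54 = 184, so c = 46 px.
Column 3 starts at margin + 2·(column + gutter) = 72 + 2·64 = 200 px.

200 px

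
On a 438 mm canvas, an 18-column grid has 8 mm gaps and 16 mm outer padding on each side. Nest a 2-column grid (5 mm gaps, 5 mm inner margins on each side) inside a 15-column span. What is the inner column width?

Inside the margins: 438 − 32 = 406 mm.
Subtracting 17 gaps of 8 leaves 270 for 18 columns, so c = 15 mm.
Span of 15: 15·15 + 14·8 = 225 + 112 = 337 mm.
Inner content = 337 − 2·5 = 327 mm.
Subtracting 1 gap of 5 leaves 322 for 2 columns, so d = 161 mm.

161 mm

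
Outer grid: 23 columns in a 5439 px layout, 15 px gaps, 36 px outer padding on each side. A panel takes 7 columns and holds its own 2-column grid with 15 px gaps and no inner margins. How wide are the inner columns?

Inside the margins: 5439 − 72 = 5367 px.
5367 − 22·15 = 5037; ÷23 gives c = 219 px.
Span of 7: 7·219 + 6·15 = 1533 + 90 = 1623 px.
Subtracting 1 gap of 15 leaves 1608 for 2 columns, so d = 804 px.

804 px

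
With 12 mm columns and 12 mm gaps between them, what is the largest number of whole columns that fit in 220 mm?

Each extra column adds 12 + 12 = 24 mm.
(220 + 12) / 24 = 9.67, so 9 columns fit.

9 columns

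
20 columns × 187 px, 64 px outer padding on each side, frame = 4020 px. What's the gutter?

8 px

Take off 128 px of margins, leaving 3892 px.
20·187 + 19g = 3892 → 19g = 152 → g = 8 px.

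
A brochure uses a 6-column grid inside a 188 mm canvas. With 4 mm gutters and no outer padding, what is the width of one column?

6c + 5·4 = 188 → 6c = 168 → c = 28 mm.

28 mm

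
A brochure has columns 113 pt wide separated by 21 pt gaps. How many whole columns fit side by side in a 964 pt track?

7 columns

k columns need k·113 + (k−1)·21 = k·134 − 21.
k·134 − 21 ≤ 964 → k ≤ 985 / 134 ≈ 7.35, so k = 7.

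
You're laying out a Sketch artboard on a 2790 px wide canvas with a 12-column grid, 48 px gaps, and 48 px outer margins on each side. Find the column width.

Content width = 2790 − 2·48 = 2694 px.
12 columns + 11 gaps: 12c + 11·48 = 2694.
12c = 2694 − 528 = 2166, so c = 180.5 px.

180.5 px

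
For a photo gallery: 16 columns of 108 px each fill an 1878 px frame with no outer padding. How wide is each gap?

16 columns take 16·108 = 1728 px; remaining 150 splits into 15 gaps.
g = 150 / 15 = 10 px.

10 px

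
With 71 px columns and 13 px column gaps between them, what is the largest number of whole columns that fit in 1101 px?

13 columns: 13·71 + 12·13 = 1079 px ≤ 1101.
14 columns: 1163 px > 1101. So 13.

13 columns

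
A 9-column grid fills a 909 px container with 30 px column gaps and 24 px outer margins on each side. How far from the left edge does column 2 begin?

Take off 48 px of margins, leaving 861 px.
9 columns + 8 column gaps: 9c + 8·30 = 861.
9c = 861 − 240 = 621, so c = 69 px.
Each column+gutter stride is 99 px; 1 of them past the 24 px margin is 24 + 99 = 123 px.

123 px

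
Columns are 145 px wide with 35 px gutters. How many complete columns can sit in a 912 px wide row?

k columns need k·145 + (k−1)·35 = k·180 − 35.
k·180 − 35 ≤ 912 → k ≤ 947 / 180 ≈ 5.26, so k = 5.

5 columns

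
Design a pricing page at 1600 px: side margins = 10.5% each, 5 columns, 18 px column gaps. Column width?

238.4 px

Each margin = 10.5% of 1600 = 168 px; content = 1600 − 2·168 = 1264 px.
5 columns + 4 column gaps: 5c + 4·18 = 1264.
5c = 1264 − 72 = 1192, so c = 238.4 px.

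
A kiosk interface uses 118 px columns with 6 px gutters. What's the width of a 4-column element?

490 px

4-column span = 4·118 + 3·6 = 490 px.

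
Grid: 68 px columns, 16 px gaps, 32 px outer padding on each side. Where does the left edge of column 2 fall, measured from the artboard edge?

116 px

Column 2 starts at margin + 1·(column + gutter) = 32 + 1·84 = 116 px.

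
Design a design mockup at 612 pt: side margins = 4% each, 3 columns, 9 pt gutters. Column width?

Margins: 4% × 612 = 24.48 pt each, so content = 612 − 48.96 = 563.04 pt.
Subtracting 2 gutters of 9 leaves 545.04 for 3 columns, so c = 181.68 pt.

181.68 pt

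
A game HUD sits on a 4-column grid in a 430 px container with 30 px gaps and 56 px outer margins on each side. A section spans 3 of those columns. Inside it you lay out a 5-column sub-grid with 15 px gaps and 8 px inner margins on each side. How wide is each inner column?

31 px

Outer content = 430 − 2·56 = 318 px.
4c + 3·30 = 318 → 4c = 228 → c = 57 px.
3 columns plus 2 gaps: 171 + 60 = 231 px.
Inner content = 231 − 2·8 = 215 px.
Subtracting 4 gaps of 15 leaves 155 for 5 columns, so d = 31 px.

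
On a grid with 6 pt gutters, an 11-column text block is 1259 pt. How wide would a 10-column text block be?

1259 − 10·6 = 1199; ÷11 gives c = 109 pt.
10 columns plus 9 gutters: 1090 + 54 = 1144 pt.

1144 pt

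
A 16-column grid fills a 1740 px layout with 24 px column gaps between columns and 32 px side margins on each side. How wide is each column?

Inside the margins: 1740 − 64 = 1676 px.
16 columns + 15 column gaps: 16c + 15·24 = 1676.
16c = 1676 − 360 = 1316, so c = 82.25 px.

82.25 px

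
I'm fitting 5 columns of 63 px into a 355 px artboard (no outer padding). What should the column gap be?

10 px

5·63 + 4g = 355 → 4g = 40 → g = 10 px.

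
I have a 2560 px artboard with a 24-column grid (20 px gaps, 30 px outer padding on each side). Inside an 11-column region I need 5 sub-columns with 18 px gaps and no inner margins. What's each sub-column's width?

Outer content = 2560 − 2·30 = 2500 px.
Subtracting 23 gaps of 20 leaves 2040 for 24 columns, so c = 85 px.
Span of 11: 11·85 + 10·20 = 935 + 200 = 1135 px.
5 columns + 4 gaps: 5d + 4·18 = 1135.
5d = 1135 − 72 = 1063, so d = 212.6 px.

212.6 px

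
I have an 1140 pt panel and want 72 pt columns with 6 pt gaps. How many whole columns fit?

k columns need k·72 + (k−1)·6 = k·78 − 6.
k·78 − 6 ≤ 1140 → k ≤ 1146 / 78 ≈ 14.69, so k = 14.

14 columns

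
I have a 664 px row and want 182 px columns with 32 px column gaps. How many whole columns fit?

k columns need k·182 + (k−1)·32 = k·214 − 32.
k·214 − 32 ≤ 664 → k ≤ 696 / 214 ≈ 3.25, so k = 3.

3 columns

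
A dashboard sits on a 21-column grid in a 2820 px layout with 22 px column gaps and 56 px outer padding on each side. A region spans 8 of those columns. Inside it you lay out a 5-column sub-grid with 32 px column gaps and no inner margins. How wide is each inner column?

Subtract both margins: 2820 − 2·56 = 2708 px.
2708 − 20·22 = 2268; ÷21 gives c = 108 px.
8 columns plus 7 column gaps: 864 + 154 = 1018 px.
1018 − 4·32 = 890; ÷5 gives d = 178 px.

178 px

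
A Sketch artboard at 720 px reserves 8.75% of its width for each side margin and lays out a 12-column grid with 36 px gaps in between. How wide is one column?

Margins: 8.75% × 720 = 63 px each, so content = 720 − 126 = 594 px.
Subtracting 11 gaps of 36 leaves 198 for 12 columns, so c = 16.5 px.

16.5 px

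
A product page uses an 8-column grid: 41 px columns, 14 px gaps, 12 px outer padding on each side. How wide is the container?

Container = 2·12 + 8·41 + 7·14 = 24 + 328 + 98 = 450 px.

450 px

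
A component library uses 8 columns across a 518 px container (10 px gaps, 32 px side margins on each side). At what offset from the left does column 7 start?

Inside the margins: 518 − 64 = 454 px.
8 columns + 7 gaps: 8c + 7·10 = 454.
8c = 454 − 70 = 384, so c = 48 px.
Each column+gutter stride is 58 px; 6 of them past the 32 px margin is 32 + 348 = 380 px.

380 px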